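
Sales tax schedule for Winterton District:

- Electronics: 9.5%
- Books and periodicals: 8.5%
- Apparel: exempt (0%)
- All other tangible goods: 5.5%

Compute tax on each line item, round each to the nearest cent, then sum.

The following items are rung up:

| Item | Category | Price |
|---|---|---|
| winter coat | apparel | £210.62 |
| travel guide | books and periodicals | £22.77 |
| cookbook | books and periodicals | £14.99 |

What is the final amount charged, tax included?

Winter coat £210.62: apparel → 0% → £0.00
Travel guide £22.77: books and periodicals → 8.5% → £1.94
Cookbook £14.99: books and periodicals → 8.5% → £1.27
Subtotal = £248.38; tax = £3.21; total due = £251.59

£251.59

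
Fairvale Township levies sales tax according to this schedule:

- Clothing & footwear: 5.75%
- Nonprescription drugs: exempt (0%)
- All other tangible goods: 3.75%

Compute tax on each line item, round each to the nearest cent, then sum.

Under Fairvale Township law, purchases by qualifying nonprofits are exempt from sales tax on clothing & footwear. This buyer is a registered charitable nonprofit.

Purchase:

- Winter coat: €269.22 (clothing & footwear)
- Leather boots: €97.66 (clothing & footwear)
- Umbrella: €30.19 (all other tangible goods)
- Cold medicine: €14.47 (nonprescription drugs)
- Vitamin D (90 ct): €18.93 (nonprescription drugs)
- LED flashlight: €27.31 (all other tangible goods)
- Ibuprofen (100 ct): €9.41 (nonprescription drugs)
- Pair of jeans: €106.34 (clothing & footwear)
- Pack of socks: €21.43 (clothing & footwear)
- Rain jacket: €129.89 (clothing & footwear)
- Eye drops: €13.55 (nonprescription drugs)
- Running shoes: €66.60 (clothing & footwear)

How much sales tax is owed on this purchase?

Winter coat €269.22: clothing & footwear, buyer-exempt → 0% → €0.00
Leather boots €97.66: clothing & footwear, buyer-exempt → 0% → €0.00
Umbrella €30.19: all other tangible goods → 3.75% → €1.13
Cold medicine €14.47: nonprescription drugs → 0% → €0.00
Vitamin D (90 ct) €18.93: nonprescription drugs → 0% → €0.00
LED flashlight €27.31: all other tangible goods → 3.75% → €1.02
Ibuprofen (100 ct) €9.41: nonprescription drugs → 0% → €0.00
Pair of jeans €106.34: clothing & footwear, buyer-exempt → 0% → €0.00
Pack of socks €21.43: clothing & footwear, buyer-exempt → 0% → €0.00
Rain jacket €129.89: clothing & footwear, buyer-exempt → 0% → €0.00
Eye drops €13.55: nonprescription drugs → 0% → €0.00
Running shoes €66.60: clothing & footwear, buyer-exempt → 0% → €0.00
Total tax = €1.13 + €1.02 = €2.15

€2.15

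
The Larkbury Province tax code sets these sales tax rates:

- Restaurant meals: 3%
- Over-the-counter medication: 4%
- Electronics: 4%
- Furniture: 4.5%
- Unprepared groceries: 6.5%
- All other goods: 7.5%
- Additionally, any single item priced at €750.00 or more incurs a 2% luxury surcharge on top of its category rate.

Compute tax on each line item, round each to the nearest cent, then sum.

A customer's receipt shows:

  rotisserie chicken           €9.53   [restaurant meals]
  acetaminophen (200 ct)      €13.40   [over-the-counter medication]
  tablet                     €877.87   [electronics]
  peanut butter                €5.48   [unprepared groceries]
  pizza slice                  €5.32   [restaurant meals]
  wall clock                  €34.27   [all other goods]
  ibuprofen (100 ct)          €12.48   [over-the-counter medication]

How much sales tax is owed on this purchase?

Rotisserie chicken €9.53: restaurant meals → 3% → €0.29
Acetaminophen (200 ct) €13.40: over-the-counter medication → 4% → €0.54
Tablet €877.87: electronics → 4% + 2% surcharge = 6% → €52.67
Peanut butter €5.48: unprepared groceries → 6.5% → €0.36
Pizza slice €5.32: restaurant meals → 3% → €0.16
Wall clock €34.27: all other goods → 7.5% → €2.57
Ibuprofen (100 ct) €12.48: over-the-counter medication → 4% → €0.50
Total tax = €0.29 + €0.54 + €52.67 + €0.36 + €0.16 + €2.57 + €0.50 = €57.09

€57.09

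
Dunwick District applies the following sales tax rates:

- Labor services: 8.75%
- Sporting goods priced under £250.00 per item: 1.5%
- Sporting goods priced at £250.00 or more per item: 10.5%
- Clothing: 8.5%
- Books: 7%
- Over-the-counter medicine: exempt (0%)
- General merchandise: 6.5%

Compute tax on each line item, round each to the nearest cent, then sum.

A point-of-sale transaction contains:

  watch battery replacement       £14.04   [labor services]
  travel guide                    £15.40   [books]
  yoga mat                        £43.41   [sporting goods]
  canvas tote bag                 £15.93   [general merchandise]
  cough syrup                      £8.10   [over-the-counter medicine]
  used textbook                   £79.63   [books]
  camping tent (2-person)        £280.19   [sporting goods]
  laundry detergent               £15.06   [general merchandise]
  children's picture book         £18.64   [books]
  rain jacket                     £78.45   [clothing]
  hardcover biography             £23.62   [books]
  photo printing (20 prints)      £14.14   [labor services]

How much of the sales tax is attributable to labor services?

Watch battery replacement £14.04: labor services → 8.75% → £1.23
Photo printing (20 prints) £14.14: labor services → 8.75% → £1.24
Tax on labor services = £1.23 + £1.24 = £2.47

£2.47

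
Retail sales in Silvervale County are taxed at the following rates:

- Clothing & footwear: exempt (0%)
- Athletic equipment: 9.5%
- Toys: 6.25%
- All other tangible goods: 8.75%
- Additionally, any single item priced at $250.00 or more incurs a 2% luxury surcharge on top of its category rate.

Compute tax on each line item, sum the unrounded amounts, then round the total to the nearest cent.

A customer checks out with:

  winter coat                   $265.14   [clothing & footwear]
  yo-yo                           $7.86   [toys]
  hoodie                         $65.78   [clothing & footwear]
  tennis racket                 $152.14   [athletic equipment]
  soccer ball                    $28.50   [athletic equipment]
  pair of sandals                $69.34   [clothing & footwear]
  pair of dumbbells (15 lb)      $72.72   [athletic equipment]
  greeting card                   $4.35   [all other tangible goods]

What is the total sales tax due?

Winter coat $265.14: clothing & footwear → 0% + 2% surcharge = 2% → $5.3028
Yo-yo $7.86: toys → 6.25% → $0.49125
Hoodie $65.78: clothing & footwear → 0% → $0.00
Tennis racket $152.14: athletic equipment → 9.5% → $14.4533
Soccer ball $28.50: athletic equipment → 9.5% → $2.7075
Pair of sandals $69.34: clothing & footwear → 0% → $0.00
Pair of dumbbells (15 lb) $72.72: athletic equipment → 9.5% → $6.9084
Greeting card $4.35: all other tangible goods → 8.75% → $0.380625
Unrounded tax sum = $30.243875 → $30.24

$30.24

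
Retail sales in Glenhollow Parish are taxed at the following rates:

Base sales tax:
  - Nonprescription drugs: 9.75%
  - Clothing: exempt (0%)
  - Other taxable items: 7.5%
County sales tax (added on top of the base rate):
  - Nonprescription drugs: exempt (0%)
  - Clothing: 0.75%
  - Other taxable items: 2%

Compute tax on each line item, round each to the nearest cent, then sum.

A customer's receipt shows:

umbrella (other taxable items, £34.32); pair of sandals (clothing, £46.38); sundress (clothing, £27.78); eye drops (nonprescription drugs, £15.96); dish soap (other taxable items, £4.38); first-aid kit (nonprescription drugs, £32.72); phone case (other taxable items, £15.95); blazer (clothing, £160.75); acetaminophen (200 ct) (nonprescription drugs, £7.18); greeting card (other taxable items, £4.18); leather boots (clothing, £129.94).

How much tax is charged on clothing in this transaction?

Pair of sandals £46.38: clothing → 0% + 0.75% county = 0.75% → £0.35
Sundress £27.78: clothing → 0% + 0.75% county = 0.75% → £0.21
Blazer £160.75: clothing → 0% + 0.75% county = 0.75% → £1.21
Leather boots £129.94: clothing → 0% + 0.75% county = 0.75% → £0.97
Tax on clothing = £0.35 + £0.21 + £1.21 + £0.97 = £2.74

£2.74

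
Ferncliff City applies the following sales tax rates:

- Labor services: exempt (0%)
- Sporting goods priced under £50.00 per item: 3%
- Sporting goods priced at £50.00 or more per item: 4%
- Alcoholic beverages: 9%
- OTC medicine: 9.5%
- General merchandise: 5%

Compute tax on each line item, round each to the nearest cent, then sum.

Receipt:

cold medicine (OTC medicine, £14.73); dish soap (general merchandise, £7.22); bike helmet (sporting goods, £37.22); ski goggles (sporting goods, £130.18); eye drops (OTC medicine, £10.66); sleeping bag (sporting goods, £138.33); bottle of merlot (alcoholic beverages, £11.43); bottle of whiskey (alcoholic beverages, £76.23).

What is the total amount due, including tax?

£448.52

Cold medicine £14.73: OTC medicine → 9.5% → £1.40
Dish soap £7.22: general merchandise → 5% → £0.36
Bike helmet £37.22: sporting goods, under £50.00 → 3% → £1.12
Ski goggles £130.18: sporting goods, £50.00 or more → 4% → £5.21
Eye drops £10.66: OTC medicine → 9.5% → £1.01
Sleeping bag £138.33: sporting goods, £50.00 or more → 4% → £5.53
Bottle of merlot £11.43: alcoholic beverages → 9% → £1.03
Bottle of whiskey £76.23: alcoholic beverages → 9% → £6.86
Subtotal = £426.00; tax = £22.52; total due = £448.52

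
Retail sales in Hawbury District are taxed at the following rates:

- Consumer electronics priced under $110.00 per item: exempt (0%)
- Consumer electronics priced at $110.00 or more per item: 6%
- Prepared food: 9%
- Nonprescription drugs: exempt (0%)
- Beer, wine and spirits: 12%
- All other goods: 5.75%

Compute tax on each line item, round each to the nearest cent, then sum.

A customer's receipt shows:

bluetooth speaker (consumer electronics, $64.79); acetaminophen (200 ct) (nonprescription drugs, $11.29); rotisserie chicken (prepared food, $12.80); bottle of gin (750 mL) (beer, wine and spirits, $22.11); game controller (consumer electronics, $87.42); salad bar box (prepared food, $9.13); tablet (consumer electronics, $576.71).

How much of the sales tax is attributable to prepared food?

Rotisserie chicken $12.80: prepared food → 9% → $1.15
Salad bar box $9.13: prepared food → 9% → $0.82
Tax on prepared food = $1.15 + $0.82 = $1.97

$1.97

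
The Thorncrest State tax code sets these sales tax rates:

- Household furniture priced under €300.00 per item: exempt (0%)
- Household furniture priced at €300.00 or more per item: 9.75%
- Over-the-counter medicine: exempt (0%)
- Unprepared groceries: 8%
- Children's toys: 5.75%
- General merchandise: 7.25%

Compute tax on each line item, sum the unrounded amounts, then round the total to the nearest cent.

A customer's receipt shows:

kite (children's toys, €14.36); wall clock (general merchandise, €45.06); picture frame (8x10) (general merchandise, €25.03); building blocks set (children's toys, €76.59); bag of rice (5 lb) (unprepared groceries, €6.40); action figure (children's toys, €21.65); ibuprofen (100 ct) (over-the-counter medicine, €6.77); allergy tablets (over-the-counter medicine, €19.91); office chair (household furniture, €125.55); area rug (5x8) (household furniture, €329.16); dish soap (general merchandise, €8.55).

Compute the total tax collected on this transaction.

€44.78

Kite €14.36: children's toys → 5.75% → €0.8257
Wall clock €45.06: general merchandise → 7.25% → €3.26685
Picture frame (8x10) €25.03: general merchandise → 7.25% → €1.814675
Building blocks set €76.59: children's toys → 5.75% → €4.403925
Bag of rice (5 lb) €6.40: unprepared groceries → 8% → €0.512
Action figure €21.65: children's toys → 5.75% → €1.244875
Ibuprofen (100 ct) €6.77: over-the-counter medicine → 0% → €0.00
Allergy tablets €19.91: over-the-counter medicine → 0% → €0.00
Office chair €125.55: household furniture, under €300.00 → 0% → €0.00
Area rug (5x8) €329.16: household furniture, €300.00 or more → 9.75% → €32.0931
Dish soap €8.55: general merchandise → 7.25% → €0.619875
Unrounded tax sum = €44.781 → €44.78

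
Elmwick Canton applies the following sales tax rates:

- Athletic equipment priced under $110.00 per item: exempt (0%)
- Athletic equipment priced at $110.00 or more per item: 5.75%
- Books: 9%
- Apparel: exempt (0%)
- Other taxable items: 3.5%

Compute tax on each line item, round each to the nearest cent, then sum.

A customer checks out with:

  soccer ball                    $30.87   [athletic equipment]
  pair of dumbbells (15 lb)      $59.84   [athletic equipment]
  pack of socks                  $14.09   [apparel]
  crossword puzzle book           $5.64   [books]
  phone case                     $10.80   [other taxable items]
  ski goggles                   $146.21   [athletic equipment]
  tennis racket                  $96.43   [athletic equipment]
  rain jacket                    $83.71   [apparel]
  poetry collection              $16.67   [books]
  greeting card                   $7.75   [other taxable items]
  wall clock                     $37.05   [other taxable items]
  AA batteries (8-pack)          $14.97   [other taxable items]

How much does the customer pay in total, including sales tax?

$536.92

Soccer ball $30.87: athletic equipment, under $110.00 → 0% → $0.00
Pair of dumbbells (15 lb) $59.84: athletic equipment, under $110.00 → 0% → $0.00
Pack of socks $14.09: apparel → 0% → $0.00
Crossword puzzle book $5.64: books → 9% → $0.51
Phone case $10.80: other taxable items → 3.5% → $0.38
Ski goggles $146.21: athletic equipment, $110.00 or more → 5.75% → $8.41
Tennis racket $96.43: athletic equipment, under $110.00 → 0% → $0.00
Rain jacket $83.71: apparel → 0% → $0.00
Poetry collection $16.67: books → 9% → $1.50
Greeting card $7.75: other taxable items → 3.5% → $0.27
Wall clock $37.05: other taxable items → 3.5% → $1.30
AA batteries (8-pack) $14.97: other taxable items → 3.5% → $0.52
Subtotal = $524.03; tax = $12.89; total due = $536.92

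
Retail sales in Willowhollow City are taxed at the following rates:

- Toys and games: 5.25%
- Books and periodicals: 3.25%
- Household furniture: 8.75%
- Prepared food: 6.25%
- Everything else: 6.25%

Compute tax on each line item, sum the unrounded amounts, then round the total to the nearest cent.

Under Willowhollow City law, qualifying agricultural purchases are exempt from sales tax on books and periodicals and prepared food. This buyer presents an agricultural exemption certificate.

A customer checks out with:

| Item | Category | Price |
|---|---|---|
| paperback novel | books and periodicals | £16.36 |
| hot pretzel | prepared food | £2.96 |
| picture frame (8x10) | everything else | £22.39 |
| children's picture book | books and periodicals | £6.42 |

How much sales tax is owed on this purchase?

£1.40

Paperback novel £16.36: books and periodicals, buyer-exempt → 0% → £0.00
Hot pretzel £2.96: prepared food, buyer-exempt → 0% → £0.00
Picture frame (8x10) £22.39: everything else → 6.25% → £1.399375
Children's picture book £6.42: books and periodicals, buyer-exempt → 0% → £0.00
Unrounded tax sum = £1.399375 → £1.40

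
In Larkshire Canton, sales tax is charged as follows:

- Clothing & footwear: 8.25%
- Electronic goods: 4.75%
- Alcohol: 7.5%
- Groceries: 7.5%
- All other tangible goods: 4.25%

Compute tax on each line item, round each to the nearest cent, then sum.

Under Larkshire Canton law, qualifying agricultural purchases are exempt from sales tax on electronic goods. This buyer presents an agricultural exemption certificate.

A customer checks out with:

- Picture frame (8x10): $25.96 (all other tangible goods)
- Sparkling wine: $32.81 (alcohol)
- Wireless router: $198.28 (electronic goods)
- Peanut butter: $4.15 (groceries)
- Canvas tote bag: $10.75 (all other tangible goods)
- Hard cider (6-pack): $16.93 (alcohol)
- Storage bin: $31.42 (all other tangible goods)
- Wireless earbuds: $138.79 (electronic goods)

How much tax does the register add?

Picture frame (8x10) $25.96: all other tangible goods → 4.25% → $1.10
Sparkling wine $32.81: alcohol → 7.5% → $2.46
Wireless router $198.28: electronic goods, buyer-exempt → 0% → $0.00
Peanut butter $4.15: groceries → 7.5% → $0.31
Canvas tote bag $10.75: all other tangible goods → 4.25% → $0.46
Hard cider (6-pack) $16.93: alcohol → 7.5% → $1.27
Storage bin $31.42: all other tangible goods → 4.25% → $1.34
Wireless earbuds $138.79: electronic goods, buyer-exempt → 0% → $0.00
Total tax = $1.10 + $2.46 + $0.31 + $0.46 + $1.27 + $1.34 = $6.94

$6.94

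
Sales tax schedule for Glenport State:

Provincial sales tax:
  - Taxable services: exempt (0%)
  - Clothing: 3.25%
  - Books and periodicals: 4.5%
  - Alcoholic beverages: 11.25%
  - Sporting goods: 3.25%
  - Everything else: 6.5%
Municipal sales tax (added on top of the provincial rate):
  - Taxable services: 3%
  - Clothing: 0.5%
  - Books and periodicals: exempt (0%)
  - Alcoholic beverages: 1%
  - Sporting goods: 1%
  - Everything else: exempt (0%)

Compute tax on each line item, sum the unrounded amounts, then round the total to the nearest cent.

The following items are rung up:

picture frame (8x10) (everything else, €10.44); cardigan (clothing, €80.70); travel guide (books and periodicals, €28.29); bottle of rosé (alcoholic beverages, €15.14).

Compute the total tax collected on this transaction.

€6.83

Picture frame (8x10) €10.44: everything else → 6.5% + 0% municipal = 6.5% → €0.6786
Cardigan €80.70: clothing → 3.25% + 0.5% municipal = 3.75% → €3.02625
Travel guide €28.29: books and periodicals → 4.5% + 0% municipal = 4.5% → €1.27305
Bottle of rosé €15.14: alcoholic beverages → 11.25% + 1% municipal = 12.25% → €1.85465
Unrounded tax sum = €6.83255 → €6.83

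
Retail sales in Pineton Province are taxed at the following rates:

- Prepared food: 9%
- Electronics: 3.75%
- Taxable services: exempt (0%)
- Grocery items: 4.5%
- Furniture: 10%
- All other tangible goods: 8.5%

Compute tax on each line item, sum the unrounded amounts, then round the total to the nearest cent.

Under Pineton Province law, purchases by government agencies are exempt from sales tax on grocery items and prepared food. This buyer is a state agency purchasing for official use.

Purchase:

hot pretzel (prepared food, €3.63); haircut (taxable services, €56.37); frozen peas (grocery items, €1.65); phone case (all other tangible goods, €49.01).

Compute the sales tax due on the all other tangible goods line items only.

€4.17

Phone case €49.01: all other tangible goods → 8.5% → €4.16585
Tax on all other tangible goods: unrounded sum = €4.16585 → €4.17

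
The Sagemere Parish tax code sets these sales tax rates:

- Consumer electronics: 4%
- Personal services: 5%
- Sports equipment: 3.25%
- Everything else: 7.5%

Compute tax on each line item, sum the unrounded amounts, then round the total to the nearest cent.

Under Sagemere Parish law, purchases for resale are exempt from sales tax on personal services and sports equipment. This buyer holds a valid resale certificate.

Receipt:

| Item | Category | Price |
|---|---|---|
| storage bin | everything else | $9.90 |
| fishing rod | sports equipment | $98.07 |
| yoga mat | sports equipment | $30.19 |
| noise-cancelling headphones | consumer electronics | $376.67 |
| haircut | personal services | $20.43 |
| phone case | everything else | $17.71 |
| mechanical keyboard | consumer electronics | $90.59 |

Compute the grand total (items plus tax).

Storage bin $9.90: everything else → 7.5% → $0.7425
Fishing rod $98.07: sports equipment, buyer-exempt → 0% → $0.00
Yoga mat $30.19: sports equipment, buyer-exempt → 0% → $0.00
Noise-cancelling headphones $376.67: consumer electronics → 4% → $15.0668
Haircut $20.43: personal services, buyer-exempt → 0% → $0.00
Phone case $17.71: everything else → 7.5% → $1.32825
Mechanical keyboard $90.59: consumer electronics → 4% → $3.6236
Subtotal = $643.56; unrounded tax = $20.76115 → $20.76; total due = $664.32

$664.32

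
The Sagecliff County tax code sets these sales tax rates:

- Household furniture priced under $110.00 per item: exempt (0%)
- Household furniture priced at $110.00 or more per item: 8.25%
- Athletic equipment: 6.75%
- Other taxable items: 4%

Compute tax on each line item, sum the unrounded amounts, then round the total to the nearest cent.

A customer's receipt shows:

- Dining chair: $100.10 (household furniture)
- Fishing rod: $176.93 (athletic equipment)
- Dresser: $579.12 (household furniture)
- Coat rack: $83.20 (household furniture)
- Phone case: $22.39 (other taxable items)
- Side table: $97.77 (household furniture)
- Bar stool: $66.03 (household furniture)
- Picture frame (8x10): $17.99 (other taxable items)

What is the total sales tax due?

Dining chair $100.10: household furniture, under $110.00 → 0% → $0.00
Fishing rod $176.93: athletic equipment → 6.75% → $11.942775
Dresser $579.12: household furniture, $110.00 or more → 8.25% → $47.7774
Coat rack $83.20: household furniture, under $110.00 → 0% → $0.00
Phone case $22.39: other taxable items → 4% → $0.8956
Side table $97.77: household furniture, under $110.00 → 0% → $0.00
Bar stool $66.03: household furniture, under $110.00 → 0% → $0.00
Picture frame (8x10) $17.99: other taxable items → 4% → $0.7196
Unrounded tax sum = $61.335375 → $61.34

$61.34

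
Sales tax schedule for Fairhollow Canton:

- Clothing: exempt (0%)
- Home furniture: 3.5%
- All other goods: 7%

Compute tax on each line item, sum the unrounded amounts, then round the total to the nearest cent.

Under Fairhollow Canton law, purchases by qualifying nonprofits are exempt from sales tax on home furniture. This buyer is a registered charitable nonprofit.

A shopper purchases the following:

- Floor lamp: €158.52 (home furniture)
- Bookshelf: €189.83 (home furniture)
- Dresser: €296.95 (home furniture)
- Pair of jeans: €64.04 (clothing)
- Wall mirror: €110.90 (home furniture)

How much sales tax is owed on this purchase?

Floor lamp €158.52: home furniture, buyer-exempt → 0% → €0.00
Bookshelf €189.83: home furniture, buyer-exempt → 0% → €0.00
Dresser €296.95: home furniture, buyer-exempt → 0% → €0.00
Pair of jeans €64.04: clothing → 0% → €0.00
Wall mirror €110.90: home furniture, buyer-exempt → 0% → €0.00
Unrounded tax sum = €0.00 → €0.00

€0.00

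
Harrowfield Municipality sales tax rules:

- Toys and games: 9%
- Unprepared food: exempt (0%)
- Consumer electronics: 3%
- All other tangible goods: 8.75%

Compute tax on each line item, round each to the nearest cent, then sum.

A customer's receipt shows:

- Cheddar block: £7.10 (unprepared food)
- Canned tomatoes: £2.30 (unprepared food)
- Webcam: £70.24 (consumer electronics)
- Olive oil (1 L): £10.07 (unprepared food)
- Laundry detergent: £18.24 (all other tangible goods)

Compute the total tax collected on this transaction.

Cheddar block £7.10: unprepared food → 0% → £0.00
Canned tomatoes £2.30: unprepared food → 0% → £0.00
Webcam £70.24: consumer electronics → 3% → £2.11
Olive oil (1 L) £10.07: unprepared food → 0% → £0.00
Laundry detergent £18.24: all other tangible goods → 8.75% → £1.60
Total tax = £2.11 + £1.60 = £3.71

£3.71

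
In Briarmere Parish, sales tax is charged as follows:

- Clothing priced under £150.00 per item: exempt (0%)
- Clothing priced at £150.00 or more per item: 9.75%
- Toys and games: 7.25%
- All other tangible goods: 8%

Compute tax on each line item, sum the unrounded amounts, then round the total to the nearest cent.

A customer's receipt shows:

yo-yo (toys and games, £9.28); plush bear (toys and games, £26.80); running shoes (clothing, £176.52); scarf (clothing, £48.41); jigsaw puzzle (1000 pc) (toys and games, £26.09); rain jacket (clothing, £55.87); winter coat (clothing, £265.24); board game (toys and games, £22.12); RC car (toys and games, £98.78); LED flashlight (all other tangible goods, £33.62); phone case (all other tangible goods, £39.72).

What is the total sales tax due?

£62.21

Yo-yo £9.28: toys and games → 7.25% → £0.6728
Plush bear £26.80: toys and games → 7.25% → £1.943
Running shoes £176.52: clothing, £150.00 or more → 9.75% → £17.2107
Scarf £48.41: clothing, under £150.00 → 0% → £0.00
Jigsaw puzzle (1000 pc) £26.09: toys and games → 7.25% → £1.891525
Rain jacket £55.87: clothing, under £150.00 → 0% → £0.00
Winter coat £265.24: clothing, £150.00 or more → 9.75% → £25.8609
Board game £22.12: toys and games → 7.25% → £1.6037
RC car £98.78: toys and games → 7.25% → £7.16155
LED flashlight £33.62: all other tangible goods → 8% → £2.6896
Phone case £39.72: all other tangible goods → 8% → £3.1776
Unrounded tax sum = £62.211375 → £62.21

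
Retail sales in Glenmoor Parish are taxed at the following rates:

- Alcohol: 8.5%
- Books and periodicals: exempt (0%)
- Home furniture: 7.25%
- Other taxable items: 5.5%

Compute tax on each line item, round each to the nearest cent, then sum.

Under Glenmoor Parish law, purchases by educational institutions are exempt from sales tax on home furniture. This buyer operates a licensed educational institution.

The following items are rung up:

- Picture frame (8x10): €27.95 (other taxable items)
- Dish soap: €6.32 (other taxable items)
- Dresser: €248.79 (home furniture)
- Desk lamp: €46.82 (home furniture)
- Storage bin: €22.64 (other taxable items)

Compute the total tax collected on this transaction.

Picture frame (8x10) €27.95: other taxable items → 5.5% → €1.54
Dish soap €6.32: other taxable items → 5.5% → €0.35
Dresser €248.79: home furniture, buyer-exempt → 0% → €0.00
Desk lamp €46.82: home furniture, buyer-exempt → 0% → €0.00
Storage bin €22.64: other taxable items → 5.5% → €1.25
Total tax = €1.54 + €0.35 + €1.25 = €3.14

€3.14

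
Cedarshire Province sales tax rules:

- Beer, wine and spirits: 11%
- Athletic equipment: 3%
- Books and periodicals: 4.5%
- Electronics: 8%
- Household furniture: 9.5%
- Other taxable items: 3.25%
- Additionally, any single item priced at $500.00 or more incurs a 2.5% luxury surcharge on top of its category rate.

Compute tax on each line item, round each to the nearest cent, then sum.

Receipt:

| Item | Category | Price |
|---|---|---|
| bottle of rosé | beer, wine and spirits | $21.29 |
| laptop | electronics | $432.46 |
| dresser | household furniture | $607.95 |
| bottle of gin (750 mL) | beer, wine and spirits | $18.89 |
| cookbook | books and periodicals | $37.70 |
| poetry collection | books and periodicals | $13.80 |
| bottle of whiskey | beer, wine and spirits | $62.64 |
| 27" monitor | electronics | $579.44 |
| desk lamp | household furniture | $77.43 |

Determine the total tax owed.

$189.38

Bottle of rosé $21.29: beer, wine and spirits → 11% → $2.34
Laptop $432.46: electronics → 8% → $34.60
Dresser $607.95: household furniture → 9.5% + 2.5% surcharge = 12% → $72.95
Bottle of gin (750 mL) $18.89: beer, wine and spirits → 11% → $2.08
Cookbook $37.70: books and periodicals → 4.5% → $1.70
Poetry collection $13.80: books and periodicals → 4.5% → $0.62
Bottle of whiskey $62.64: beer, wine and spirits → 11% → $6.89
27" monitor $579.44: electronics → 8% + 2.5% surcharge = 10.5% → $60.84
Desk lamp $77.43: household furniture → 9.5% → $7.36
Total tax = $2.34 + $34.60 + $72.95 + $2.08 + $1.70 + $0.62 + $6.89 + $60.84 + $7.36 = $189.38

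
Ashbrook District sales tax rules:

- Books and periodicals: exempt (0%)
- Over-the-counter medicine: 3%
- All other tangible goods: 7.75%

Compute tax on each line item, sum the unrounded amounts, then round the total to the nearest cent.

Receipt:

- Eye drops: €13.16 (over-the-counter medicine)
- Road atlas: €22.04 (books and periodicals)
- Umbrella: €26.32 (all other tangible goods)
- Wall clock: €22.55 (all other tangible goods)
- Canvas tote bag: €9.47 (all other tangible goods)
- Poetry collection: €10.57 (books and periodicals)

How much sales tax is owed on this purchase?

€4.92

Eye drops €13.16: over-the-counter medicine → 3% → €0.3948
Road atlas €22.04: books and periodicals → 0% → €0.00
Umbrella €26.32: all other tangible goods → 7.75% → €2.0398
Wall clock €22.55: all other tangible goods → 7.75% → €1.747625
Canvas tote bag €9.47: all other tangible goods → 7.75% → €0.733925
Poetry collection €10.57: books and periodicals → 0% → €0.00
Unrounded tax sum = €4.91615 → €4.92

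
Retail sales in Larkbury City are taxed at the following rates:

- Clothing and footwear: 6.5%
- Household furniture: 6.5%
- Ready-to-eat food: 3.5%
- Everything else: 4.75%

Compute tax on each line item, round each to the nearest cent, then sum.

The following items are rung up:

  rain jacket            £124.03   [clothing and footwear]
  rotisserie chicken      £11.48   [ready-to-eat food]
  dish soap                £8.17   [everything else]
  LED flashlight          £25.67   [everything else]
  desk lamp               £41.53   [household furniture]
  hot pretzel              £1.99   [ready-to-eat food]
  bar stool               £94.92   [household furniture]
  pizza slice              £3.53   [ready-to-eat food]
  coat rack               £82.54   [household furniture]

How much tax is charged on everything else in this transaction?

£1.61

Dish soap £8.17: everything else → 4.75% → £0.39
LED flashlight £25.67: everything else → 4.75% → £1.22
Tax on everything else = £0.39 + £1.22 = £1.61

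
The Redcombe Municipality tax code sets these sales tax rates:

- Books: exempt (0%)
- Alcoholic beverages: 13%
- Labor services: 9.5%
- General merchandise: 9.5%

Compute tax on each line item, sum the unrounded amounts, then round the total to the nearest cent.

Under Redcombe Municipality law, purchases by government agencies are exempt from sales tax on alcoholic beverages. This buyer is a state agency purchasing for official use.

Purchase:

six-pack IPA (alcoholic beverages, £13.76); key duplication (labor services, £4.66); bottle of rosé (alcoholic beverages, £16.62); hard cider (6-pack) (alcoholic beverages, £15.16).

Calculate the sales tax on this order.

£0.44

Six-pack IPA £13.76: alcoholic beverages, buyer-exempt → 0% → £0.00
Key duplication £4.66: labor services → 9.5% → £0.4427
Bottle of rosé £16.62: alcoholic beverages, buyer-exempt → 0% → £0.00
Hard cider (6-pack) £15.16: alcoholic beverages, buyer-exempt → 0% → £0.00
Unrounded tax sum = £0.4427 → £0.44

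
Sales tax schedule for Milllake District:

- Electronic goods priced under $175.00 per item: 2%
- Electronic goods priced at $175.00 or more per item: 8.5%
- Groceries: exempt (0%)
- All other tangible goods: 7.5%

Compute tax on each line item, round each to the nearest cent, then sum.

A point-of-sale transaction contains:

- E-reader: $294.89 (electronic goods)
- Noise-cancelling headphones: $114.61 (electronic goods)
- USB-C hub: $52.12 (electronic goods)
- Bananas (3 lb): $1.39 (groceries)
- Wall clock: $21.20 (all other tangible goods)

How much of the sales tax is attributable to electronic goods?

$28.40

E-reader $294.89: electronic goods, $175.00 or more → 8.5% → $25.07
Noise-cancelling headphones $114.61: electronic goods, under $175.00 → 2% → $2.29
USB-C hub $52.12: electronic goods, under $175.00 → 2% → $1.04
Tax on electronic goods = $25.07 + $2.29 + $1.04 = $28.40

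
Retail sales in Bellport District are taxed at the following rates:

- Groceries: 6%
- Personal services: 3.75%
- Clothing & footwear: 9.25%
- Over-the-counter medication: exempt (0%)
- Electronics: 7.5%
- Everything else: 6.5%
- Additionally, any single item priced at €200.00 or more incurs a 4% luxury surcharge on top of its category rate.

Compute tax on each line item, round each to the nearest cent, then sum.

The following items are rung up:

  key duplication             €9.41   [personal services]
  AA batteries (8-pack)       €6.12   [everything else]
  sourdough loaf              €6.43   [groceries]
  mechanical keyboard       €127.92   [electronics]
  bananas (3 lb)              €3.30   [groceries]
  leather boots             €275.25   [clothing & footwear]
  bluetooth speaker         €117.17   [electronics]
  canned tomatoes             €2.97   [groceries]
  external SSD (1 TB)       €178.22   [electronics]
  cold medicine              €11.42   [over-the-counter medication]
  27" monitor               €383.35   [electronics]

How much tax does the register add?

Key duplication €9.41: personal services → 3.75% → €0.35
AA batteries (8-pack) €6.12: everything else → 6.5% → €0.40
Sourdough loaf €6.43: groceries → 6% → €0.39
Mechanical keyboard €127.92: electronics → 7.5% → €9.59
Bananas (3 lb) €3.30: groceries → 6% → €0.20
Leather boots €275.25: clothing & footwear → 9.25% + 4% surcharge = 13.25% → €36.47
Bluetooth speaker €117.17: electronics → 7.5% → €8.79
Canned tomatoes €2.97: groceries → 6% → €0.18
External SSD (1 TB) €178.22: electronics → 7.5% → €13.37
Cold medicine €11.42: over-the-counter medication → 0% → €0.00
27" monitor €383.35: electronics → 7.5% + 4% surcharge = 11.5% → €44.09
Total tax = €0.35 + €0.40 + €0.39 + €9.59 + €0.20 + €36.47 + €8.79 + €0.18 + €13.37 + €44.09 = €113.83

€113.83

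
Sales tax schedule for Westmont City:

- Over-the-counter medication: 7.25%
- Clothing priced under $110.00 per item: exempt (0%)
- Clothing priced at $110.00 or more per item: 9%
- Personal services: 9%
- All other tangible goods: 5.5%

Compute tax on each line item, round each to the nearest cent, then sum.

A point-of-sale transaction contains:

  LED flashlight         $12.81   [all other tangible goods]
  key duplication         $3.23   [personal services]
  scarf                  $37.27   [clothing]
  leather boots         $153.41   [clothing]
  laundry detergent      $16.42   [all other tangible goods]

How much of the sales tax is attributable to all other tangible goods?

LED flashlight $12.81: all other tangible goods → 5.5% → $0.70
Laundry detergent $16.42: all other tangible goods → 5.5% → $0.90
Tax on all other tangible goods = $0.70 + $0.90 = $1.60

$1.60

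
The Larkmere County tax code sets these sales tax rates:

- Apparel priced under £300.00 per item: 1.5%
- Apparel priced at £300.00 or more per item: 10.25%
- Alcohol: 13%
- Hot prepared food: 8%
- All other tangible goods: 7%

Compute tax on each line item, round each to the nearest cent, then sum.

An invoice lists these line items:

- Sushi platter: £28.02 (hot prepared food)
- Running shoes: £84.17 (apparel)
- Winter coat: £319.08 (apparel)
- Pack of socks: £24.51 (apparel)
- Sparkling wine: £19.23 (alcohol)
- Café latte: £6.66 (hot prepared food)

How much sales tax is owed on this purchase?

£39.61

Sushi platter £28.02: hot prepared food → 8% → £2.24
Running shoes £84.17: apparel, under £300.00 → 1.5% → £1.26
Winter coat £319.08: apparel, £300.00 or more → 10.25% → £32.71
Pack of socks £24.51: apparel, under £300.00 → 1.5% → £0.37
Sparkling wine £19.23: alcohol → 13% → £2.50
Café latte £6.66: hot prepared food → 8% → £0.53
Total tax = £2.24 + £1.26 + £32.71 + £0.37 + £2.50 + £0.53 = £39.61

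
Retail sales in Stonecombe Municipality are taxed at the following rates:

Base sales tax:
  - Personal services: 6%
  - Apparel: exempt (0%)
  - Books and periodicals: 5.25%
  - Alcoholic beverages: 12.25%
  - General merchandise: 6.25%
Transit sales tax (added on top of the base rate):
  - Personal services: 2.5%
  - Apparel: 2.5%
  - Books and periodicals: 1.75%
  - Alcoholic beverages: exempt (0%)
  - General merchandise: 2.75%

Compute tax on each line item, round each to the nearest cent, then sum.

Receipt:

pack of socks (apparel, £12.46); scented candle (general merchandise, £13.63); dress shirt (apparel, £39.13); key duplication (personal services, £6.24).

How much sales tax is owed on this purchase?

Pack of socks £12.46: apparel → 0% + 2.5% transit = 2.5% → £0.31
Scented candle £13.63: general merchandise → 6.25% + 2.75% transit = 9% → £1.23
Dress shirt £39.13: apparel → 0% + 2.5% transit = 2.5% → £0.98
Key duplication £6.24: personal services → 6% + 2.5% transit = 8.5% → £0.53
Total tax = £0.31 + £1.23 + £0.98 + £0.53 = £3.05

£3.05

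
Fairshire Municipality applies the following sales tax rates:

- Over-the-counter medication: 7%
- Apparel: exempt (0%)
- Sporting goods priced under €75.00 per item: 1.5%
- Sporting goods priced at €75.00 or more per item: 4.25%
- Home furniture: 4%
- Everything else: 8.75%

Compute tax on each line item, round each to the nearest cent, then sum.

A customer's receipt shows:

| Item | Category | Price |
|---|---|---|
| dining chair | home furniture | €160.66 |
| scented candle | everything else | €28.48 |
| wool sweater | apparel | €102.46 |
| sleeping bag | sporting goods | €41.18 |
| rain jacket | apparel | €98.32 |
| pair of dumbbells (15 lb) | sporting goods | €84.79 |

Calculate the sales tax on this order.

Dining chair €160.66: home furniture → 4% → €6.43
Scented candle €28.48: everything else → 8.75% → €2.49
Wool sweater €102.46: apparel → 0% → €0.00
Sleeping bag €41.18: sporting goods, under €75.00 → 1.5% → €0.62
Rain jacket €98.32: apparel → 0% → €0.00
Pair of dumbbells (15 lb) €84.79: sporting goods, €75.00 or more → 4.25% → €3.60
Total tax = €6.43 + €2.49 + €0.62 + €3.60 = €13.14

€13.14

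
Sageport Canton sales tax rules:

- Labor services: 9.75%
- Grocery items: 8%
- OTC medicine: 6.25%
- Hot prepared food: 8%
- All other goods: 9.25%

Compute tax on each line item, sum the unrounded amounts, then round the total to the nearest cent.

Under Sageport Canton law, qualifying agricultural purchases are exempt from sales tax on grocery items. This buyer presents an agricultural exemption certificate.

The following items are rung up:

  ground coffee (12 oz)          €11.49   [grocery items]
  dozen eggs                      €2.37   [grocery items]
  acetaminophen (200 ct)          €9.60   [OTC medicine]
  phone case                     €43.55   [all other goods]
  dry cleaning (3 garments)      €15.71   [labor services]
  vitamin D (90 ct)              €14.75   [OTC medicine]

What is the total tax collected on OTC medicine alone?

Acetaminophen (200 ct) €9.60: OTC medicine → 6.25% → €0.60
Vitamin D (90 ct) €14.75: OTC medicine → 6.25% → €0.921875
Tax on OTC medicine: unrounded sum = €1.521875 → €1.52

€1.52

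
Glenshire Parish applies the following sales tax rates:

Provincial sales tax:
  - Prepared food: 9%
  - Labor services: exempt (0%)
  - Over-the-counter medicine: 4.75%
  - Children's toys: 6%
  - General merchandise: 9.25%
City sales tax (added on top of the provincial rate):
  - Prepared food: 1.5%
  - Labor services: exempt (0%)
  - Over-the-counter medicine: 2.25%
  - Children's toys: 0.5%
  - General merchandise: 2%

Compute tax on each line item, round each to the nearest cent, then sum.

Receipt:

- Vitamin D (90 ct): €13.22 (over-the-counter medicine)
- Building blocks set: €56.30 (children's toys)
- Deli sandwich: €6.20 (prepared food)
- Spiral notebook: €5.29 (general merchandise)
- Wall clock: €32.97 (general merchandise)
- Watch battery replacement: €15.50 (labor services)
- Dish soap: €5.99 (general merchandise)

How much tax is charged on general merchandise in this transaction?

€4.98

Spiral notebook €5.29: general merchandise → 9.25% + 2% city = 11.25% → €0.60
Wall clock €32.97: general merchandise → 9.25% + 2% city = 11.25% → €3.71
Dish soap €5.99: general merchandise → 9.25% + 2% city = 11.25% → €0.67
Tax on general merchandise = €0.60 + €3.71 + €0.67 = €4.98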